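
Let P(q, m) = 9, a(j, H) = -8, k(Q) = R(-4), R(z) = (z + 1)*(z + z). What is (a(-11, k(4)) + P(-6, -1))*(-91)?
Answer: -91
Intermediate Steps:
R(z) = 2*z*(1 + z) (R(z) = (1 + z)*(2*z) = 2*z*(1 + z))
k(Q) = 24 (k(Q) = 2*(-4)*(1 - 4) = 2*(-4)*(-3) = 24)
(a(-11, k(4)) + P(-6, -1))*(-91) = (-8 + 9)*(-91) = 1*(-91) = -91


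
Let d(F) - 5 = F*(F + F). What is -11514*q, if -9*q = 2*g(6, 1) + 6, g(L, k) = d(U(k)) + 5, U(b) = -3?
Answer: 237956/3 ≈ 79319.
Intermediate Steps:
d(F) = 5 + 2*F² (d(F) = 5 + F*(F + F) = 5 + F*(2*F) = 5 + 2*F²)
g(L, k) = 28 (g(L, k) = (5 + 2*(-3)²) + 5 = (5 + 2*9) + 5 = (5 + 18) + 5 = 23 + 5 = 28)
q = -62/9 (q = -(2*28 + 6)/9 = -(56 + 6)/9 = -⅑*62 = -62/9 ≈ -6.8889)
-11514*q = -11514*(-62/9) = 237956/3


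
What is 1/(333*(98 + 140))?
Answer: 1/79254 ≈ 1.2618e-5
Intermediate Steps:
1/(333*(98 + 140)) = 1/(333*238) = 1/79254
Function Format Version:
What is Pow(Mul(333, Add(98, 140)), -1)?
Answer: Rational(1, 79254) ≈ 1.2618e-5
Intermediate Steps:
Pow(Mul(333, Add(98, 140)), -1) = Pow(Mul(333, 238), -1) = Pow(79254, -1) = Rational(1, 79254)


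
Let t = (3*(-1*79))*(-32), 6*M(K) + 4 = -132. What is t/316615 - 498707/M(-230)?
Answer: 473694866127/21529820 ≈ 22002.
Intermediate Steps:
M(K) = -68/3 (M(K) = -⅔ + (⅙)*(-132) = -⅔ - 22 = -68/3)
t = 7584 (t = (3*(-79))*(-32) = -237*(-32) = 7584)
t/316615 - 498707/M(-230) = 7584/316615 - 498707/(-68/3) = 7584*(1/316615) - 498707*(-3/68) = 7584/316615 + 1496121/68 = 473694866127/21529820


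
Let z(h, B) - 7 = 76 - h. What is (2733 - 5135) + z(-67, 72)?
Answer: -2252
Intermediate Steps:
z(h, B) = 83 - h (z(h, B) = 7 + (76 - h) = 83 - h)
(2733 - 5135) + z(-67, 72) = (2733 - 5135) + (83 - 1*(-67)) = -2402 + (83 + 67) = -2402 + 150 = -2252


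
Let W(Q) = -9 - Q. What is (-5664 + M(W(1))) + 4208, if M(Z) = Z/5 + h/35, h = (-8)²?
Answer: -50966/35 ≈ -1456.2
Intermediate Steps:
h = 64
M(Z) = 64/35 + Z/5 (M(Z) = Z/5 + 64/35 = 64/35 + Z/5)
(-5664 + M(W(1))) + 4208 = (-5664 + (64/35 + (-9 - 1*1)/5)) + 4208 = (-5664 + (64/35 + (-9 - 1)/5)) + 4208 = (-5664 + (64/35 + (⅕)*(-10))) + 4208 = (-5664 + (64/35 - 2)) + 4208 = (-5664 - 6/35) + 4208 = -198246/35 + 4208 = -50966/35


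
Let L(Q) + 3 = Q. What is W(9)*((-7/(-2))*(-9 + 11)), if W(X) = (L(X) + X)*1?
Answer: 105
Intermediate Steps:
L(Q) = -3 + Q
W(X) = -3 + 2*X (W(X) = ((-3 + X) + X)*1 = (-3 + 2*X)*1 = -3 + 2*X)
W(9)*((-7/(-2))*(-9 + 11)) = (-3 + 2*9)*((-7/(-2))*(-9 + 11)) = (-3 + 18)*(-7*(-½)*2) = 15*((7/2)*2) = 15*7 = 105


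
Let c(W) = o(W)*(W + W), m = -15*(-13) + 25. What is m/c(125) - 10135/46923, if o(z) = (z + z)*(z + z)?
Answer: -7917452597/36658593750 ≈ -0.21598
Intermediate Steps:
o(z) = 4*z**2 (o(z) = (2*z)*(2*z) = 4*z**2)
m = 220 (m = 195 + 25 = 220)
c(W) = 8*W**3 (c(W) = (4*W**2)*(W + W) = (4*W**2)*(2*W) = 8*W**3)
m/c(125) - 10135/46923 = 220/((8*125**3)) - 10135/46923 = 220/((8*1953125)) - 10135*1/46923 = 220/15625000 - 10135/46923 = 220*(1/15625000) - 10135/46923 = 11/781250 - 10135/46923 = -7917452597/36658593750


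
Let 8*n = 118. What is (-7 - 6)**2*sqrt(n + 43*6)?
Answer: 169*sqrt(1091)/2 ≈ 2791.1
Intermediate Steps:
n = 59/4 (n = (1/8)*118 = 59/4 ≈ 14.750)
(-7 - 6)**2*sqrt(n + 43*6) = (-7 - 6)**2*sqrt(59/4 + 43*6) = (-13)**2*sqrt(59/4 + 258) = 169*sqrt(1091/4) = 169*(sqrt(1091)/2) = 169*sqrt(1091)/2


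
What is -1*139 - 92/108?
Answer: -3776/27 ≈ -139.85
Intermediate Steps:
-1*139 - 92/108 = -139 + (1/108)*(-92) = -139 - 23/27 = -3776/27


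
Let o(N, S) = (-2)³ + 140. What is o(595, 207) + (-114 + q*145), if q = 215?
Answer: 31193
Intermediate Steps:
o(N, S) = 132 (o(N, S) = -8 + 140 = 132)
o(595, 207) + (-114 + q*145) = 132 + (-114 + 215*145) = 132 + (-114 + 31175) = 132 + 31061 = 31193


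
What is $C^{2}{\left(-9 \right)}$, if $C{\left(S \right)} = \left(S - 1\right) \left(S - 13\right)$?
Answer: $48400$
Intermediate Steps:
$C{\left(S \right)} = \left(-1 + S\right) \left(-13 + S\right)$
$C^{2}{\left(-9 \right)} = \left(13 + \left(-9\right)^{2} - -126\right)^{2} = \left(13 + 81 + 126\right)^{2} = 220^{2} = 48400$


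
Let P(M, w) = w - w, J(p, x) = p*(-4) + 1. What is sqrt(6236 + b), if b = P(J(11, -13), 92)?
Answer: 2*sqrt(1559) ≈ 78.968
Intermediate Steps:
J(p, x) = 1 - 4*p (J(p, x) = -4*p + 1 = 1 - 4*p)
P(M, w) = 0
b = 0
sqrt(6236 + b) = sqrt(6236 + 0) = sqrt(6236) = 2*sqrt(1559)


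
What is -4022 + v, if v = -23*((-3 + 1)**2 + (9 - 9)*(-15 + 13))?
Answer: -4114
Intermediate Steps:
v = -92 (v = -23*((-2)**2 + 0*(-2)) = -23*(4 + 0) = -23*4 = -92)
-4022 + v = -4022 - 92 = -4114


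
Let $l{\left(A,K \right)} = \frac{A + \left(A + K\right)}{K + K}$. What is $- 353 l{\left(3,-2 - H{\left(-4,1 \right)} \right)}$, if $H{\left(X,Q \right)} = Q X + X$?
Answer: $-353$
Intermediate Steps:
$H{\left(X,Q \right)} = X + Q X$
$l{\left(A,K \right)} = \frac{K + 2 A}{2 K}$
$- 353 l{\left(3,-2 - H{\left(-4,1 \right)} \right)} = - 353 \frac{3 + \frac{-2 - - 4 \left(1 + 1\right)}{2}}{-2 - - 4 \left(1 + 1\right)} = - 353 \frac{3 + \frac{-2 - \left(-4\right) 2}{2}}{-2 - \left(-4\right) 2} = - 353 \frac{3 + \frac{-2 - -8}{2}}{-2 - -8} = - 353 \frac{3 + \frac{-2 + 8}{2}}{-2 + 8} = - 353 \frac{3 + \frac{1}{2} \cdot 6}{6} = - 353 \frac{3 + 3}{6} = - 353 \cdot \frac{1}{6} \cdot 6 = \left(-353\right) 1 = -353$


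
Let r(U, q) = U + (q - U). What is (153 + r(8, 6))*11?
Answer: 1749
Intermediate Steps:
r(U, q) = q
(153 + r(8, 6))*11 = (153 + 6)*11 = 159*11 = 1749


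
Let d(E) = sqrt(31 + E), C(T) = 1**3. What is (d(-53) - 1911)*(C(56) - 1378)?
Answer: 2631447 - 1377*I*sqrt(22) ≈ 2.6314e+6 - 6458.7*I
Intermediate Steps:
C(T) = 1
(d(-53) - 1911)*(C(56) - 1378) = (sqrt(31 - 53) - 1911)*(1 - 1378) = (sqrt(-22) - 1911)*(-1377) = (I*sqrt(22) - 1911)*(-1377) = (-1911 + I*sqrt(22))*(-1377) = 2631447 - 1377*I*sqrt(22)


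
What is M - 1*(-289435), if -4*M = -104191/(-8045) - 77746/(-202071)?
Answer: 1882071312453169/6502644780 ≈ 2.8943e+5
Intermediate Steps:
M = -21679446131/6502644780 (M = -(-104191/(-8045) - 77746/(-202071))/4 = -(-104191*(-1/8045) - 77746*(-1/202071))/4 = -(104191/8045 + 77746/202071)/4 = -¼*21679446131/1625661195 = -21679446131/6502644780 ≈ -3.3339)
M - 1*(-289435) = -21679446131/6502644780 - 1*(-289435) = -21679446131/6502644780 + 289435 = 1882071312453169/6502644780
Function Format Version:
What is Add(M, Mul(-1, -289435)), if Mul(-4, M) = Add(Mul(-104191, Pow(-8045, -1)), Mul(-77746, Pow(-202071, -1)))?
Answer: Rational(1882071312453169, 6502644780) ≈ 2.8943e+5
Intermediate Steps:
M = Rational(-21679446131, 6502644780) (M = Mul(Rational(-1, 4), Add(Mul(-104191, Pow(-8045, -1)), Mul(-77746, Pow(-202071, -1)))) = Mul(Rational(-1, 4), Add(Mul(-104191, Rational(-1, 8045)), Mul(-77746, Rational(-1, 202071)))) = Mul(Rational(-1, 4), Add(Rational(104191, 8045), Rational(77746, 202071))) = Mul(Rational(-1, 4), Rational(21679446131, 1625661195)) = Rational(-21679446131, 6502644780) ≈ -3.3339)
Add(M, Mul(-1, -289435)) = Add(Rational(-21679446131, 6502644780), Mul(-1, -289435)) = Add(Rational(-21679446131, 6502644780), 289435) = Rational(1882071312453169, 6502644780)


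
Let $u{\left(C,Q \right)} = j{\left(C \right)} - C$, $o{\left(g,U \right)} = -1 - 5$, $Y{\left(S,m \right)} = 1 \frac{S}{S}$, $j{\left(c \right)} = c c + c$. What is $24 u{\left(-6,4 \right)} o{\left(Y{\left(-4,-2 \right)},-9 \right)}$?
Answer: $-5184$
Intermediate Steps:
$j{\left(c \right)} = c + c^{2}$ ($j{\left(c \right)} = c^{2} + c = c + c^{2}$)
$Y{\left(S,m \right)} = 1$ ($Y{\left(S,m \right)} = 1 \cdot 1 = 1$)
$o{\left(g,U \right)} = -6$ ($o{\left(g,U \right)} = -1 - 5 = -6$)
$u{\left(C,Q \right)} = - C + C \left(1 + C\right)$ ($u{\left(C,Q \right)} = C \left(1 + C\right) - C = - C + C \left(1 + C\right)$)
$24 u{\left(-6,4 \right)} o{\left(Y{\left(-4,-2 \right)},-9 \right)} = 24 \left(-6\right)^{2} \left(-6\right) = 24 \cdot 36 \left(-6\right) = 864 \left(-6\right) = -5184$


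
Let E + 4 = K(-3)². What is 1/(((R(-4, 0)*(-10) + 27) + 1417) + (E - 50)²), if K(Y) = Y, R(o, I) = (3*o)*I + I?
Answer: 1/3469 ≈ 0.00028827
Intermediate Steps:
R(o, I) = I + 3*I*o (R(o, I) = 3*I*o + I = I + 3*I*o)
E = 5 (E = -4 + (-3)² = -4 + 9 = 5)
1/(((R(-4, 0)*(-10) + 27) + 1417) + (E - 50)²) = 1/((((0*(1 + 3*(-4)))*(-10) + 27) + 1417) + (5 - 50)²) = 1/((((0*(1 - 12))*(-10) + 27) + 1417) + (-45)²) = 1/((((0*(-11))*(-10) + 27) + 1417) + 2025) = 1/(((0*(-10) + 27) + 1417) + 2025) = 1/(((0 + 27) + 1417) + 2025) = 1/((27 + 1417) + 2025) = 1/(1444 + 2025) = 1/3469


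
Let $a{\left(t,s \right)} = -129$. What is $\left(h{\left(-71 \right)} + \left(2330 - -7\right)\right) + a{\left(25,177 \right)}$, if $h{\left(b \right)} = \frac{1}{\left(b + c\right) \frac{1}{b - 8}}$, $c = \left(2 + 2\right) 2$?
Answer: $\frac{139183}{63} \approx 2209.3$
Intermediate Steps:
$c = 8$ ($c = 4 \cdot 2 = 8$)
$h{\left(b \right)} = \frac{-8 + b}{8 + b}$ ($h{\left(b \right)} = \frac{1}{\left(b + 8\right) \frac{1}{b - 8}} = \frac{1}{\left(8 + b\right) \frac{1}{-8 + b}} = \frac{1}{\frac{1}{-8 + b} \left(8 + b\right)} = \frac{-8 + b}{8 + b}$)
$\left(h{\left(-71 \right)} + \left(2330 - -7\right)\right) + a{\left(25,177 \right)} = \left(\frac{-8 - 71}{8 - 71} + \left(2330 - -7\right)\right) - 129 = \left(\frac{1}{-63} \left(-79\right) + \left(2330 + 7\right)\right) - 129 = \left(\left(- \frac{1}{63}\right) \left(-79\right) + 2337\right) - 129 = \left(\frac{79}{63} + 2337\right) - 129 = \frac{147310}{63} - 129 = \frac{139183}{63}$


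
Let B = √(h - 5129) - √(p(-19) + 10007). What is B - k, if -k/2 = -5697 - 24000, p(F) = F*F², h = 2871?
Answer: -59394 - 2*√787 + I*√2258 ≈ -59450.0 + 47.518*I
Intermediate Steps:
p(F) = F³
k = 59394 (k = -2*(-5697 - 24000) = -2*(-29697) = 59394)
B = -2*√787 + I*√2258 (B = √(2871 - 5129) - √((-19)³ + 10007) = √(-2258) - √(-6859 + 10007) = I*√2258 - √3148 = I*√2258 - 2*√787 = -2*√787 + I*√2258 ≈ -56.107 + 47.518*I)
B - k = (-2*√787 + I*√2258) - 1*59394 = (-2*√787 + I*√2258) - 59394 = -59394 - 2*√787 + I*√2258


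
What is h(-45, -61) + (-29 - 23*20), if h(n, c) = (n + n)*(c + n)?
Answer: 9051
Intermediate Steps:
h(n, c) = 2*n*(c + n) (h(n, c) = (2*n)*(c + n) = 2*n*(c + n))
h(-45, -61) + (-29 - 23*20) = 2*(-45)*(-61 - 45) + (-29 - 23*20) = 2*(-45)*(-106) + (-29 - 460) = 9540 - 489 = 9051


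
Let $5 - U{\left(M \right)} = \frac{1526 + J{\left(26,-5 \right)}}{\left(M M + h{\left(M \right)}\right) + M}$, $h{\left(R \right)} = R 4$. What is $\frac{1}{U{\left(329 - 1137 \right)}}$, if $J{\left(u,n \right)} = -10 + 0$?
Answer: $\frac{162206}{810651} \approx 0.20009$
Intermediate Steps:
$h{\left(R \right)} = 4 R$
$J{\left(u,n \right)} = -10$
$U{\left(M \right)} = 5 - \frac{1516}{M^{2} + 5 M}$ ($U{\left(M \right)} = 5 - \frac{1526 - 10}{\left(M M + 4 M\right) + M} = 5 - \frac{1516}{\left(M^{2} + 4 M\right) + M} = 5 - \frac{1516}{M^{2} + 5 M}$)
$\frac{1}{U{\left(329 - 1137 \right)}} = \frac{1}{\frac{1}{329 - 1137} \frac{1}{5 + \left(329 - 1137\right)} \left(-1516 + 5 \left(329 - 1137\right)^{2} + 25 \left(329 - 1137\right)\right)} = \frac{1}{\frac{1}{-808} \frac{1}{5 - 808} \left(-1516 + 5 \left(-808\right)^{2} + 25 \left(-808\right)\right)} = \frac{1}{\left(- \frac{1}{808}\right) \frac{1}{-803} \left(-1516 + 5 \cdot 652864 - 20200\right)} = \frac{1}{\left(- \frac{1}{808}\right) \left(- \frac{1}{803}\right) \left(-1516 + 3264320 - 20200\right)} = \frac{1}{\left(- \frac{1}{808}\right) \left(- \frac{1}{803}\right) 3242604} = \frac{1}{\frac{810651}{162206}} = \frac{162206}{810651}$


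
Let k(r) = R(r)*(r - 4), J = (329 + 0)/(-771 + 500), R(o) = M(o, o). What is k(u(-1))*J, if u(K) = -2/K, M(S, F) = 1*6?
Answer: 3948/271 ≈ 14.568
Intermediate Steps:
M(S, F) = 6
R(o) = 6
J = -329/271 (J = 329/(-271) = 329*(-1/271) = -329/271 ≈ -1.2140)
k(r) = -24 + 6*r (k(r) = 6*(r - 4) = 6*(-4 + r) = -24 + 6*r)
k(u(-1))*J = (-24 + 6*(-2/(-1)))*(-329/271) = (-24 + 6*(-2*(-1)))*(-329/271) = (-24 + 6*2)*(-329/271) = (-24 + 12)*(-329/271) = -12*(-329/271) = 3948/271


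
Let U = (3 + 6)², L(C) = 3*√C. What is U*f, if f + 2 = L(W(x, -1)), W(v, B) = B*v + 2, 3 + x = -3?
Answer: -162 + 486*√2 ≈ 525.31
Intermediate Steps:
x = -6 (x = -3 - 3 = -6)
W(v, B) = 2 + B*v
U = 81 (U = 9² = 81)
f = -2 + 6*√2 (f = -2 + 3*√(2 - 1*(-6)) = -2 + 3*√(2 + 6) = -2 + 3*√8 = -2 + 3*(2*√2) = -2 + 6*√2 ≈ 6.4853)
U*f = 81*(-2 + 6*√2) = -162 + 486*√2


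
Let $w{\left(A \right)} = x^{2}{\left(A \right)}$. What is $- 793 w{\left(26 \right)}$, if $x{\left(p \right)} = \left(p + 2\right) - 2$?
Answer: $-536068$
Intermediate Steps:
$x{\left(p \right)} = p$ ($x{\left(p \right)} = \left(2 + p\right) - 2 = p$)
$w{\left(A \right)} = A^{2}$
$- 793 w{\left(26 \right)} = - 793 \cdot 26^{2} = \left(-793\right) 676 = -536068$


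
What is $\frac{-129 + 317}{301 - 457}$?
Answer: $- \frac{47}{39} \approx -1.2051$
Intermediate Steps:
$\frac{-129 + 317}{301 - 457} = \frac{188}{-156} = 188 \left(- \frac{1}{156}\right) = - \frac{47}{39}$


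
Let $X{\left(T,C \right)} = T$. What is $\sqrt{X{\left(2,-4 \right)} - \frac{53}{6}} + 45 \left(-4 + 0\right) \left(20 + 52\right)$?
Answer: $-12960 + \frac{i \sqrt{246}}{6} \approx -12960.0 + 2.6141 i$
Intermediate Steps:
$\sqrt{X{\left(2,-4 \right)} - \frac{53}{6}} + 45 \left(-4 + 0\right) \left(20 + 52\right) = \sqrt{2 - \frac{53}{6}} + 45 \left(-4 + 0\right) \left(20 + 52\right) = \sqrt{2 - \frac{53}{6}} + 45 \left(\left(-4\right) 72\right) = \sqrt{2 - \frac{53}{6}} + 45 \left(-288\right) = \sqrt{- \frac{41}{6}} - 12960 = \frac{i \sqrt{246}}{6} - 12960 = -12960 + \frac{i \sqrt{246}}{6}$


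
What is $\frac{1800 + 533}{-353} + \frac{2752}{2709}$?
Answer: $- \frac{124387}{22239} \approx -5.5932$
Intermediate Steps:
$\frac{1800 + 533}{-353} + \frac{2752}{2709} = 2333 \left(- \frac{1}{353}\right) + 2752 \cdot \frac{1}{2709} = - \frac{2333}{353} + \frac{64}{63} = - \frac{124387}{22239}$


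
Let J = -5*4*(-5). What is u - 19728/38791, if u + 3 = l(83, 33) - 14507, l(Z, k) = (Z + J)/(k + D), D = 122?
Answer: -87238857637/6012605 ≈ -14509.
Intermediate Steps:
J = 100 (J = -20*(-5) = 100)
l(Z, k) = (100 + Z)/(122 + k) (l(Z, k) = (Z + 100)/(k + 122) = (100 + Z)/(122 + k))
u = -2248867/155 (u = -3 + ((100 + 83)/(122 + 33) - 14507) = -3 + (183/155 - 14507) = -3 - 2248402/155 = -2248867/155 ≈ -14509.)
u - 19728/38791 = -2248867/155 - 19728/38791 = -87238857637/6012605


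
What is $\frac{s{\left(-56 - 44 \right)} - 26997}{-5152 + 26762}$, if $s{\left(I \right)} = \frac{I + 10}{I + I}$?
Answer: $- \frac{539931}{432200} \approx -1.2493$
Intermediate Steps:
$s{\left(I \right)} = \frac{10 + I}{2 I}$
$\frac{s{\left(-56 - 44 \right)} - 26997}{-5152 + 26762} = \frac{\frac{10 - 100}{2 \left(-56 - 44\right)} - 26997}{-5152 + 26762} = \frac{\frac{10 - 100}{2 \left(-100\right)} - 26997}{21610} = \left(\frac{1}{2} \left(- \frac{1}{100}\right) \left(-90\right) - 26997\right) \frac{1}{21610} = \left(\frac{9}{20} - 26997\right) \frac{1}{21610} = \left(- \frac{539931}{20}\right) \frac{1}{21610} = - \frac{539931}{432200}$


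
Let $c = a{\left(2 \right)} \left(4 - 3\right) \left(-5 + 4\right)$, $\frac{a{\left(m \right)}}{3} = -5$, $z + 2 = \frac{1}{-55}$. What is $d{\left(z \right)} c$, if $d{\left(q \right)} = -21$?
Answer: $-315$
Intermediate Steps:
$z = - \frac{111}{55}$ ($z = -2 + \frac{1}{-55} = -2 - \frac{1}{55} = - \frac{111}{55} \approx -2.0182$)
$a{\left(m \right)} = -15$ ($a{\left(m \right)} = 3 \left(-5\right) = -15$)
$c = 15$ ($c = - 15 \left(4 - 3\right) \left(-5 + 4\right) = - 15 \cdot 1 \left(-1\right) = \left(-15\right) \left(-1\right) = 15$)
$d{\left(z \right)} c = \left(-21\right) 15 = -315$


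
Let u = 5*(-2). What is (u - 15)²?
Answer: 625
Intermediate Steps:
u = -10
(u - 15)² = (-10 - 15)² = (-25)² = 625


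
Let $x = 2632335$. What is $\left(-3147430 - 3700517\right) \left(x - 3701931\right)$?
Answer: $7324536719412$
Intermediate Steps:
$\left(-3147430 - 3700517\right) \left(x - 3701931\right) = \left(-3147430 - 3700517\right) \left(2632335 - 3701931\right) = \left(-6847947\right) \left(-1069596\right) = 7324536719412$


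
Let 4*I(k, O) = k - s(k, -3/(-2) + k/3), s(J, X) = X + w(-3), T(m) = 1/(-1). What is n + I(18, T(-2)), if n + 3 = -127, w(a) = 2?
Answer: -1023/8 ≈ -127.88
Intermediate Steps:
n = -130 (n = -3 - 127 = -130)
T(m) = -1
s(J, X) = 2 + X (s(J, X) = X + 2 = 2 + X)
I(k, O) = -7/8 + k/6 (I(k, O) = (k - (2 + (-3/(-2) + k/3)))/4 = (k - (2 + (-3*(-½) + k*(⅓))))/4 = (k - (2 + (3/2 + k/3)))/4 = (k - (7/2 + k/3))/4 = (k + (-7/2 - k/3))/4 = (-7/2 + 2*k/3)/4 = -7/8 + k/6)
n + I(18, T(-2)) = -130 + (-7/8 + (⅙)*18) = -130 + (-7/8 + 3) = -130 + 17/8 = -1023/8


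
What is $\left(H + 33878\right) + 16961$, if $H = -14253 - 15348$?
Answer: $21238$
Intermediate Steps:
$H = -29601$
$\left(H + 33878\right) + 16961 = \left(-29601 + 33878\right) + 16961 = 4277 + 16961 = 21238$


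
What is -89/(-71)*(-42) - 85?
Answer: -9773/71 ≈ -137.65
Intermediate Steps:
-89/(-71)*(-42) - 85 = -89*(-1/71)*(-42) - 85 = (89/71)*(-42) - 85 = -3738/71 - 85 = -9773/71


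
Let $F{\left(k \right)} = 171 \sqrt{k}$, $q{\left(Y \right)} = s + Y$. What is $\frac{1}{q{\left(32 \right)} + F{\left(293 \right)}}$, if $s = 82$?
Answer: $- \frac{2}{150081} + \frac{\sqrt{293}}{50027} \approx 0.00032883$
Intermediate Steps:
$q{\left(Y \right)} = 82 + Y$
$\frac{1}{q{\left(32 \right)} + F{\left(293 \right)}} = \frac{1}{\left(82 + 32\right) + 171 \sqrt{293}} = \frac{1}{114 + 171 \sqrt{293}}$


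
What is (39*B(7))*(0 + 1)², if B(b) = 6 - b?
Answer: -39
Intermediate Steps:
(39*B(7))*(0 + 1)² = (39*(6 - 1*7))*(0 + 1)² = (39*(6 - 7))*1² = (39*(-1))*1 = -39*1 = -39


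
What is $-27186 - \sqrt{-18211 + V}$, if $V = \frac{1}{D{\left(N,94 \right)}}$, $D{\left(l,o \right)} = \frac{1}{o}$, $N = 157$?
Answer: $-27186 - 3 i \sqrt{2013} \approx -27186.0 - 134.6 i$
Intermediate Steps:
$V = 94$ ($V = \frac{1}{\frac{1}{94}} = 94$)
$-27186 - \sqrt{-18211 + V} = -27186 - \sqrt{-18211 + 94} = -27186 - \sqrt{-18117} = -27186 - 3 i \sqrt{2013}$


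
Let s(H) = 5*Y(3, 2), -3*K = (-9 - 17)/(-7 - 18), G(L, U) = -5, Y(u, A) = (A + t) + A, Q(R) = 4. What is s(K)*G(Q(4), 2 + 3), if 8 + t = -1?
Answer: 125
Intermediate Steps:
t = -9 (t = -8 - 1 = -9)
Y(u, A) = -9 + 2*A (Y(u, A) = (A - 9) + A = (-9 + A) + A = -9 + 2*A)
K = -26/75 (K = -(-9 - 17)/(3*(-7 - 18)) = -(-26)/(3*(-25)) = -(-26)*(-1)/(3*25) = -1/3*26/25 = -26/75 ≈ -0.34667)
s(H) = -25 (s(H) = 5*(-9 + 2*2) = 5*(-9 + 4) = 5*(-5) = -25)
s(K)*G(Q(4), 2 + 3) = -25*(-5) = 125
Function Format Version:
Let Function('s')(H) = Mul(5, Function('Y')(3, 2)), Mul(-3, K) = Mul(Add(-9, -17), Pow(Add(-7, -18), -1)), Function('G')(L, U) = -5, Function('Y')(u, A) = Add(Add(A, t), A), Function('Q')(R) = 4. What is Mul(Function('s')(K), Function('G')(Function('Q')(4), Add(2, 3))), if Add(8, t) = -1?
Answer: 125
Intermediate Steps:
t = -9 (t = Add(-8, -1) = -9)
Function('Y')(u, A) = Add(-9, Mul(2, A)) (Function('Y')(u, A) = Add(Add(A, -9), A) = Add(Add(-9, A), A) = Add(-9, Mul(2, A)))
K = Rational(-26, 75) (K = Mul(Rational(-1, 3), Mul(Add(-9, -17), Pow(Add(-7, -18), -1))) = Mul(Rational(-1, 3), Mul(-26, Pow(-25, -1))) = Mul(Rational(-1, 3), Mul(-26, Rational(-1, 25))) = Mul(Rational(-1, 3), Rational(26, 25)) = Rational(-26, 75) ≈ -0.34667)
Function('s')(H) = -25 (Function('s')(H) = Mul(5, Add(-9, Mul(2, 2))) = Mul(5, Add(-9, 4)) = Mul(5, -5) = -25)
Mul(Function('s')(K), Function('G')(Function('Q')(4), Add(2, 3))) = Mul(-25, -5) = 125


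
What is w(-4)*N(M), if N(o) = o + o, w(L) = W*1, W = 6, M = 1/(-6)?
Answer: -2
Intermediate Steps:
M = -1/6 ≈ -0.16667
w(L) = 6 (w(L) = 6*1 = 6)
N(o) = 2*o
w(-4)*N(M) = 6*(2*(-1/6)) = 6*(-1/3) = -2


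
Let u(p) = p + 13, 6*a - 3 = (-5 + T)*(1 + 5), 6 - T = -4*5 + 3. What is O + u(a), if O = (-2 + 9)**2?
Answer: 161/2 ≈ 80.500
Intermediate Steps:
T = 23 (T = 6 - (-4*5 + 3) = 6 - (-20 + 3) = 6 - 1*(-17) = 6 + 17 = 23)
a = 37/2 (a = 1/2 + ((-5 + 23)*(1 + 5))/6 = 1/2 + (18*6)/6 = 1/2 + (1/6)*108 = 1/2 + 18 = 37/2 ≈ 18.500)
u(p) = 13 + p
O = 49 (O = 7**2 = 49)
O + u(a) = 49 + (13 + 37/2) = 49 + 63/2 = 161/2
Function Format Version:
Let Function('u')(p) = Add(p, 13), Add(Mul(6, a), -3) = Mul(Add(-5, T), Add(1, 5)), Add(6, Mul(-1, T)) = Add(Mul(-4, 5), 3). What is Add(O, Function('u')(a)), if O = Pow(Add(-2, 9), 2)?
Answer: Rational(161, 2) ≈ 80.500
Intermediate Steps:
T = 23 (T = Add(6, Mul(-1, Add(Mul(-4, 5), 3))) = Add(6, Mul(-1, Add(-20, 3))) = Add(6, Mul(-1, -17)) = Add(6, 17) = 23)
a = Rational(37, 2) (a = Add(Rational(1, 2), Mul(Rational(1, 6), Mul(Add(-5, 23), Add(1, 5)))) = Add(Rational(1, 2), Mul(Rational(1, 6), Mul(18, 6))) = Add(Rational(1, 2), Mul(Rational(1, 6), 108)) = Add(Rational(1, 2), 18) = Rational(37, 2) ≈ 18.500)
Function('u')(p) = Add(13, p)
O = 49 (O = Pow(7, 2) = 49)
Add(O, Function('u')(a)) = Add(49, Add(13, Rational(37, 2))) = Add(49, Rational(63, 2)) = Rational(161, 2)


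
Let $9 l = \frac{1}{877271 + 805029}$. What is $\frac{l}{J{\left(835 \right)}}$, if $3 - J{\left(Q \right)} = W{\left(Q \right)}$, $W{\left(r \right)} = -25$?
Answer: $\frac{1}{423939600} \approx 2.3588 \cdot 10^{-9}$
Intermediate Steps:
$J{\left(Q \right)} = 28$ ($J{\left(Q \right)} = 3 - -25 = 3 + 25 = 28$)
$l = \frac{1}{15140700}$ ($l = \frac{1}{9 \left(877271 + 805029\right)} = \frac{1}{9 \cdot 1682300} = \frac{1}{9} \cdot \frac{1}{1682300} = \frac{1}{15140700} \approx 6.6047 \cdot 10^{-8}$)
$\frac{l}{J{\left(835 \right)}} = \frac{1}{15140700 \cdot 28} = \frac{1}{15140700} \cdot \frac{1}{28} = \frac{1}{423939600}$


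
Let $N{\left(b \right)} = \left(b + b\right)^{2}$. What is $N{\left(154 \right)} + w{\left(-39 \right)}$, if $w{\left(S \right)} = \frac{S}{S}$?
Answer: $94865$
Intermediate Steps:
$N{\left(b \right)} = 4 b^{2}$ ($N{\left(b \right)} = \left(2 b\right)^{2} = 4 b^{2}$)
$w{\left(S \right)} = 1$
$N{\left(154 \right)} + w{\left(-39 \right)} = 4 \cdot 154^{2} + 1 = 4 \cdot 23716 + 1 = 94864 + 1 = 94865$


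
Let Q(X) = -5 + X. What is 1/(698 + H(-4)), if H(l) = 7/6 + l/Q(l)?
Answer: 18/12593 ≈ 0.0014294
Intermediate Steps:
H(l) = 7/6 + l/(-5 + l)
1/(698 + H(-4)) = 1/(698 + (-35 + 13*(-4))/(6*(-5 - 4))) = 1/(698 + (⅙)*(-35 - 52)/(-9)) = 1/(698 + (⅙)*(-⅑)*(-87)) = 1/(698 + 29/18) = 1/(12593/18) = 18/12593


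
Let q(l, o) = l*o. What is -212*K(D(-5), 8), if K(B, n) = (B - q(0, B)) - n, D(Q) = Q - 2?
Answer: 3180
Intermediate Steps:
D(Q) = -2 + Q
K(B, n) = B - n (K(B, n) = (B - 0*B) - n = (B - 1*0) - n = (B + 0) - n = B - n)
-212*K(D(-5), 8) = -212*((-2 - 5) - 1*8) = -212*(-7 - 8) = -212*(-15) = 3180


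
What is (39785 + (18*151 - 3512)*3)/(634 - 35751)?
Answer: -37403/35117 ≈ -1.0651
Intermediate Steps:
(39785 + (18*151 - 3512)*3)/(634 - 35751) = (39785 + (2718 - 3512)*3)/(-35117) = (39785 - 794*3)*(-1/35117) = (39785 - 2382)*(-1/35117) = 37403*(-1/35117) = -37403/35117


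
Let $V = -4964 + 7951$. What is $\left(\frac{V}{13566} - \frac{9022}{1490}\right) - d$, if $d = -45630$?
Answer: $\frac{461108381189}{10106670} \approx 45624.0$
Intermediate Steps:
$V = 2987$
$\left(\frac{V}{13566} - \frac{9022}{1490}\right) - d = \left(\frac{2987}{13566} - \frac{9022}{1490}\right) - -45630 = \left(2987 \cdot \frac{1}{13566} - \frac{4511}{745}\right) + 45630 = \left(\frac{2987}{13566} - \frac{4511}{745}\right) + 45630 = - \frac{58970911}{10106670} + 45630 = \frac{461108381189}{10106670}$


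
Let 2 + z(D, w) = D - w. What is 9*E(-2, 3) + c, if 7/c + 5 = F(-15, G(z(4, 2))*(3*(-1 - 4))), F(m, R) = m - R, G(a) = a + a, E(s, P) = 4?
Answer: 713/20 ≈ 35.650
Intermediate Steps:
z(D, w) = -2 + D - w (z(D, w) = -2 + (D - w) = -2 + D - w)
G(a) = 2*a
c = -7/20 (c = 7/(-5 + (-15 - 2*(-2 + 4 - 1*2)*3*(-1 - 4))) = 7/(-5 + (-15 - 2*(-2 + 4 - 2)*3*(-5))) = 7/(-5 + (-15 - 2*0*(-15))) = 7/(-5 + (-15 - 0*(-15))) = 7/(-5 + (-15 - 1*0)) = 7/(-5 + (-15 + 0)) = 7/(-5 - 15) = 7/(-20) = 7*(-1/20) = -7/20 ≈ -0.35000)
9*E(-2, 3) + c = 9*4 - 7/20 = 36 - 7/20 = 713/20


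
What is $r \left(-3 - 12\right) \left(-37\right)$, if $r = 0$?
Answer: $0$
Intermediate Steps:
$r \left(-3 - 12\right) \left(-37\right) = 0 \left(-3 - 12\right) \left(-37\right) = 0 \left(-15\right) \left(-37\right) = 0 \left(-37\right) = 0$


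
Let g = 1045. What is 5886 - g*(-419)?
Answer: 443741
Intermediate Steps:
5886 - g*(-419) = 5886 - 1045*(-419) = 5886 - 1*(-437855) = 5886 + 437855 = 443741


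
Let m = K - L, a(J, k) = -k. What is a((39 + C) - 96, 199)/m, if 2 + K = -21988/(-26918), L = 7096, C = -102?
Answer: 2678341/95520988 ≈ 0.028039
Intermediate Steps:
K = -15924/13459 (K = -2 - 21988/(-26918) = -2 - 21988*(-1/26918) = -2 + 10994/13459 = -15924/13459 ≈ -1.1831)
m = -95520988/13459 (m = -15924/13459 - 1*7096 = -15924/13459 - 7096 = -95520988/13459 ≈ -7097.2)
a((39 + C) - 96, 199)/m = (-1*199)/(-95520988/13459) = -199*(-13459/95520988) = 2678341/95520988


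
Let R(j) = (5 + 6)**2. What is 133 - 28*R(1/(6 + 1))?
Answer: -3255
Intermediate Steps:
R(j) = 121 (R(j) = 11**2 = 121)
133 - 28*R(1/(6 + 1)) = 133 - 28*121 = 133 - 3388 = -3255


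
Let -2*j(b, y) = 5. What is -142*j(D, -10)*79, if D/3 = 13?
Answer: 28045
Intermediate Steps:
D = 39 (D = 3*13 = 39)
j(b, y) = -5/2 (j(b, y) = -½*5 = -5/2)
-142*j(D, -10)*79 = -142*(-5/2)*79 = 355*79 = 28045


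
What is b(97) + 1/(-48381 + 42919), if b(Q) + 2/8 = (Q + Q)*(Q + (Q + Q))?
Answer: 616700763/10924 ≈ 56454.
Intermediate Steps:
b(Q) = -1/4 + 6*Q**2 (b(Q) = -1/4 + (Q + Q)*(Q + (Q + Q)) = -1/4 + (2*Q)*(Q + 2*Q) = -1/4 + (2*Q)*(3*Q) = -1/4 + 6*Q**2)
b(97) + 1/(-48381 + 42919) = (-1/4 + 6*97**2) + 1/(-48381 + 42919) = (-1/4 + 6*9409) + 1/(-5462) = (-1/4 + 56454) - 1/5462 = 225815/4 - 1/5462 = 616700763/10924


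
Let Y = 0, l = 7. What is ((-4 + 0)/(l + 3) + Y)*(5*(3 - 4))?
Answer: 2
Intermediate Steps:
((-4 + 0)/(l + 3) + Y)*(5*(3 - 4)) = ((-4 + 0)/(7 + 3) + 0)*(5*(3 - 4)) = (-4/10 + 0)*(5*(-1)) = (-4*⅒ + 0)*(-5) = (-⅖ + 0)*(-5) = -⅖*(-5) = 2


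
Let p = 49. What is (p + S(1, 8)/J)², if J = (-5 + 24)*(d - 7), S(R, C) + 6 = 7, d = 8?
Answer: 868624/361 ≈ 2406.2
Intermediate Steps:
S(R, C) = 1 (S(R, C) = -6 + 7 = 1)
J = 19 (J = (-5 + 24)*(8 - 7) = 19*1 = 19)
(p + S(1, 8)/J)² = (49 + 1/19)² = (932/19)² = 868624/361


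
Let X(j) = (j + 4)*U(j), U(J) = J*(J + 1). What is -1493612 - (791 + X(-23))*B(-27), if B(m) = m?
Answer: -1731833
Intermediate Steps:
U(J) = J*(1 + J)
X(j) = j*(1 + j)*(4 + j) (X(j) = (j + 4)*(j*(1 + j)) = (4 + j)*(j*(1 + j)) = j*(1 + j)*(4 + j))
-1493612 - (791 + X(-23))*B(-27) = -1493612 - (791 - 23*(1 - 23)*(4 - 23))*(-27) = -1493612 - (791 - 23*(-22)*(-19))*(-27) = -1493612 - (791 - 9614)*(-27) = -1493612 - (-8823)*(-27) = -1493612 - 1*238221 = -1493612 - 238221 = -1731833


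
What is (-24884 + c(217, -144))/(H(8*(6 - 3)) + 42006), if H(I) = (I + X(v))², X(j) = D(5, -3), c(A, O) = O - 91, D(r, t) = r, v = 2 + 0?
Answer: -25119/42847 ≈ -0.58625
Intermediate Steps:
v = 2
c(A, O) = -91 + O
X(j) = 5
H(I) = (5 + I)² (H(I) = (I + 5)² = (5 + I)²)
(-24884 + c(217, -144))/(H(8*(6 - 3)) + 42006) = (-24884 + (-91 - 144))/((5 + 8*(6 - 3))² + 42006) = (-24884 - 235)/((5 + 8*3)² + 42006) = -25119/((5 + 24)² + 42006) = -25119/(29² + 42006) = -25119/(841 + 42006) = -25119/42847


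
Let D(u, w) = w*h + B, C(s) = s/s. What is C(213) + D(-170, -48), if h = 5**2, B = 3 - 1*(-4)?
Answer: -1192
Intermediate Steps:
B = 7 (B = 3 + 4 = 7)
C(s) = 1
h = 25
D(u, w) = 7 + 25*w (D(u, w) = w*25 + 7 = 25*w + 7 = 7 + 25*w)
C(213) + D(-170, -48) = 1 + (7 + 25*(-48)) = 1 + (7 - 1200) = 1 - 1193 = -1192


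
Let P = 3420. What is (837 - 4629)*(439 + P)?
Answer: -14633328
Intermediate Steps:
(837 - 4629)*(439 + P) = (837 - 4629)*(439 + 3420) = -3792*3859 = -14633328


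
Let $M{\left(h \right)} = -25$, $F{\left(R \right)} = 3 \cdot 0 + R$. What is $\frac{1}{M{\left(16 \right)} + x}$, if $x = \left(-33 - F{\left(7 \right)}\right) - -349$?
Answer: $\frac{1}{284} \approx 0.0035211$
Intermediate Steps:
$F{\left(R \right)} = R$ ($F{\left(R \right)} = 0 + R = R$)
$x = 309$ ($x = \left(-33 - 7\right) - -349 = \left(-33 - 7\right) + 349 = -40 + 349 = 309$)
$\frac{1}{M{\left(16 \right)} + x} = \frac{1}{-25 + 309} = \frac{1}{284}$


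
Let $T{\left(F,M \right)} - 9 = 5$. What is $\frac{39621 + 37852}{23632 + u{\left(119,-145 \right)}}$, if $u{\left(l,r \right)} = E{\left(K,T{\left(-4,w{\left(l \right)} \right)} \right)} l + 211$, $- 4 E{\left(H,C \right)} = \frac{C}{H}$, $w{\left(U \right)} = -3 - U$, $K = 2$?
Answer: $\frac{309892}{94539} \approx 3.2779$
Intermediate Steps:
$T{\left(F,M \right)} = 14$ ($T{\left(F,M \right)} = 9 + 5 = 14$)
$E{\left(H,C \right)} = - \frac{C}{4 H}$ ($E{\left(H,C \right)} = - \frac{C \frac{1}{H}}{4} = - \frac{C}{4 H}$)
$u{\left(l,r \right)} = 211 - \frac{7 l}{4}$ ($u{\left(l,r \right)} = \left(- \frac{1}{4}\right) 14 \cdot \frac{1}{2} l + 211 = - \frac{7 l}{4} + 211 = 211 - \frac{7 l}{4}$)
$\frac{39621 + 37852}{23632 + u{\left(119,-145 \right)}} = \frac{39621 + 37852}{23632 + \left(211 - \frac{833}{4}\right)} = \frac{77473}{23632 + \left(211 - \frac{833}{4}\right)} = \frac{77473}{23632 + \frac{11}{4}} = \frac{77473}{\frac{94539}{4}} = 77473 \cdot \frac{4}{94539} = \frac{309892}{94539}$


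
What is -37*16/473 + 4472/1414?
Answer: 639084/334411 ≈ 1.9111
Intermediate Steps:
-37*16/473 + 4472/1414 = -592*1/473 + 4472*(1/1414) = -592/473 + 2236/707 = 639084/334411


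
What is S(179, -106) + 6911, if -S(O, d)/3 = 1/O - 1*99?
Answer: 1290229/179 ≈ 7208.0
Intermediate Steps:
S(O, d) = 297 - 3/O (S(O, d) = -3*(1/O - 1*99) = -3*(1/O - 99) = -3*(-99 + 1/O) = 297 - 3/O)
S(179, -106) + 6911 = (297 - 3/179) + 6911 = 53160/179 + 6911 = 1290229/179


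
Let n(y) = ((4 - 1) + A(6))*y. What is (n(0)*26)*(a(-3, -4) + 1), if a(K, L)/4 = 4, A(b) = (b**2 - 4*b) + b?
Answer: 0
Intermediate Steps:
A(b) = b**2 - 3*b
a(K, L) = 16 (a(K, L) = 4*4 = 16)
n(y) = 21*y (n(y) = ((4 - 1) + 6*(-3 + 6))*y = (3 + 6*3)*y = (3 + 18)*y = 21*y)
(n(0)*26)*(a(-3, -4) + 1) = ((21*0)*26)*(16 + 1) = (0*26)*17 = 0*17 = 0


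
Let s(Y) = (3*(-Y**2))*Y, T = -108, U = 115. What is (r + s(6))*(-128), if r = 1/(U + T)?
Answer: 580480/7 ≈ 82926.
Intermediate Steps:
r = 1/7 (r = 1/(115 - 108) = 1/7 ≈ 0.14286)
s(Y) = -3*Y**3 (s(Y) = (-3*Y**2)*Y = -3*Y**3)
(r + s(6))*(-128) = (1/7 - 3*6**3)*(-128) = (1/7 - 3*216)*(-128) = (1/7 - 648)*(-128) = -4535/7*(-128) = 580480/7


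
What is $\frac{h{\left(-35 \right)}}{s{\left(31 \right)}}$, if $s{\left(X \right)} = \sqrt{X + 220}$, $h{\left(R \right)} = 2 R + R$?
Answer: $- \frac{105 \sqrt{251}}{251} \approx -6.6275$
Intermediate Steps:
$h{\left(R \right)} = 3 R$
$s{\left(X \right)} = \sqrt{220 + X}$
$\frac{h{\left(-35 \right)}}{s{\left(31 \right)}} = \frac{3 \left(-35\right)}{\sqrt{220 + 31}} = - \frac{105}{\sqrt{251}} = - 105 \frac{\sqrt{251}}{251} = - \frac{105 \sqrt{251}}{251}$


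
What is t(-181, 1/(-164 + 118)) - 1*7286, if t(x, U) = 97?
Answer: -7189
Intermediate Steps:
t(-181, 1/(-164 + 118)) - 1*7286 = 97 - 1*7286 = 97 - 7286 = -7189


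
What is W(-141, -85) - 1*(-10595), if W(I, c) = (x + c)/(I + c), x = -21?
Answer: 1197288/113 ≈ 10595.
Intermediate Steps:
W(I, c) = (-21 + c)/(I + c)
W(-141, -85) - 1*(-10595) = (-21 - 85)/(-141 - 85) - 1*(-10595) = -106/(-226) + 10595 = -1/226*(-106) + 10595 = 53/113 + 10595 = 1197288/113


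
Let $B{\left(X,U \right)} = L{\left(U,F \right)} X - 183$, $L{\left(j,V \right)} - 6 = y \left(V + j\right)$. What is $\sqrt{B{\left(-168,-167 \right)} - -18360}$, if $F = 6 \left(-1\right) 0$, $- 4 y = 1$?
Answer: $\sqrt{10155} \approx 100.77$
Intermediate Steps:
$y = - \frac{1}{4}$ ($y = \left(- \frac{1}{4}\right) 1 = - \frac{1}{4} \approx -0.25$)
$F = 0$ ($F = \left(-6\right) 0 = 0$)
$L{\left(j,V \right)} = 6 - \frac{V}{4} - \frac{j}{4}$ ($L{\left(j,V \right)} = 6 - \frac{V + j}{4} = 6 - \left(\frac{V}{4} + \frac{j}{4}\right) = 6 - \frac{V}{4} - \frac{j}{4}$)
$B{\left(X,U \right)} = -183 + X \left(6 - \frac{U}{4}\right)$ ($B{\left(X,U \right)} = \left(6 - 0 - \frac{U}{4}\right) X - 183 = \left(6 + 0 - \frac{U}{4}\right) X - 183 = \left(6 - \frac{U}{4}\right) X - 183 = X \left(6 - \frac{U}{4}\right) - 183 = -183 + X \left(6 - \frac{U}{4}\right)$)
$\sqrt{B{\left(-168,-167 \right)} - -18360} = \sqrt{\left(-183 + \frac{1}{4} \left(-168\right) \left(24 - -167\right)\right) - -18360} = \sqrt{\left(-183 + \frac{1}{4} \left(-168\right) \left(24 + 167\right)\right) + \left(-5920 + 24280\right)} = \sqrt{\left(-183 + \frac{1}{4} \left(-168\right) 191\right) + 18360} = \sqrt{\left(-183 - 8022\right) + 18360} = \sqrt{-8205 + 18360} = \sqrt{10155}$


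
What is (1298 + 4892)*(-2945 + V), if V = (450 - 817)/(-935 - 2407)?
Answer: -30460442185/1671 ≈ -1.8229e+7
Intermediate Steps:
V = 367/3342 (V = -367/(-3342) = -367*(-1/3342) = 367/3342 ≈ 0.10981)
(1298 + 4892)*(-2945 + V) = (1298 + 4892)*(-2945 + 367/3342) = 6190*(-9841823/3342) = -30460442185/1671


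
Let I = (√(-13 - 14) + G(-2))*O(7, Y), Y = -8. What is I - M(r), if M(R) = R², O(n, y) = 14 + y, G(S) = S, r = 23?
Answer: -541 + 18*I*√3 ≈ -541.0 + 31.177*I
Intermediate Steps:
I = -12 + 18*I*√3 (I = (√(-13 - 14) - 2)*(14 - 8) = (√(-27) - 2)*6 = (3*I*√3 - 2)*6 = (-2 + 3*I*√3)*6 = -12 + 18*I*√3 ≈ -12.0 + 31.177*I)
I - M(r) = (-12 + 18*I*√3) - 1*23² = (-12 + 18*I*√3) - 1*529 = (-12 + 18*I*√3) - 529 = -541 + 18*I*√3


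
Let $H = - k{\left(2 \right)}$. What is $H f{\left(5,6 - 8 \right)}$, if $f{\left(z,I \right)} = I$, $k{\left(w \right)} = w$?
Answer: $4$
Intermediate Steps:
$H = -2$ ($H = \left(-1\right) 2 = -2$)
$H f{\left(5,6 - 8 \right)} = - 2 \left(6 - 8\right) = \left(-2\right) \left(-2\right) = 4$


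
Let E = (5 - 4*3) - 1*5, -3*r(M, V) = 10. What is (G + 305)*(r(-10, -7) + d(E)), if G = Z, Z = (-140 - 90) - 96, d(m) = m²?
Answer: -2954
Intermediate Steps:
r(M, V) = -10/3 (r(M, V) = -⅓*10 = -10/3)
E = -12 (E = (5 - 12) - 5 = -7 - 5 = -12)
Z = -326 (Z = -230 - 96 = -326)
G = -326
(G + 305)*(r(-10, -7) + d(E)) = (-326 + 305)*(-10/3 + (-12)²) = -21*(-10/3 + 144) = -21*422/3 = -2954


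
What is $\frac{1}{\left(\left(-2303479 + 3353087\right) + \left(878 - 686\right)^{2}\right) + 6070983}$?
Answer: $\frac{1}{7157455} \approx 1.3971 \cdot 10^{-7}$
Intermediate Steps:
$\frac{1}{\left(\left(-2303479 + 3353087\right) + \left(878 - 686\right)^{2}\right) + 6070983} = \frac{1}{\left(1049608 + 192^{2}\right) + 6070983} = \frac{1}{\left(1049608 + 36864\right) + 6070983} = \frac{1}{1086472 + 6070983} = \frac{1}{7157455}$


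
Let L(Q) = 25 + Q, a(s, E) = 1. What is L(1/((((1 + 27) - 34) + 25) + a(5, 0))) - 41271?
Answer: -824919/20 ≈ -41246.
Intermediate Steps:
L(1/((((1 + 27) - 34) + 25) + a(5, 0))) - 41271 = (25 + 1/((((1 + 27) - 34) + 25) + 1)) - 41271 = (25 + 1/(((28 - 34) + 25) + 1)) - 41271 = (25 + 1/((-6 + 25) + 1)) - 41271 = (25 + 1/(19 + 1)) - 41271 = (25 + 1/20) - 41271 = 501/20 - 41271 = -824919/20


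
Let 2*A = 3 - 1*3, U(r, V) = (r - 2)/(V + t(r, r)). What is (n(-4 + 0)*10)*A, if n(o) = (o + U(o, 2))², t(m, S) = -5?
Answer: 0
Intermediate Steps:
U(r, V) = (-2 + r)/(-5 + V) (U(r, V) = (r - 2)/(V - 5) = (-2 + r)/(-5 + V))
A = 0 (A = (3 - 1*3)/2 = (3 - 3)/2 = (½)*0 = 0)
n(o) = (⅔ + 2*o/3)² (n(o) = (o + (-2 + o)/(-5 + 2))² = (o + (-2 + o)/(-3))² = (o - (-2 + o)/3)² = (o + (⅔ - o/3))² = (⅔ + 2*o/3)²)
(n(-4 + 0)*10)*A = ((4*(1 + (-4 + 0))²/9)*10)*0 = ((4*(1 - 4)²/9)*10)*0 = (((4/9)*(-3)²)*10)*0 = (((4/9)*9)*10)*0 = (4*10)*0 = 40*0 = 0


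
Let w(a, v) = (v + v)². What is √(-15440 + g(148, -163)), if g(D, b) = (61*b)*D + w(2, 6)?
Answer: 2*I*√371715 ≈ 1219.4*I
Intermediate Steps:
w(a, v) = 4*v² (w(a, v) = (2*v)² = 4*v²)
g(D, b) = 144 + 61*D*b (g(D, b) = (61*b)*D + 4*6² = 61*D*b + 4*36 = 61*D*b + 144 = 144 + 61*D*b)
√(-15440 + g(148, -163)) = √(-15440 + (144 + 61*148*(-163))) = √(-15440 + (144 - 1471564)) = √(-15440 - 1471420) = √(-1486860) = 2*I*√371715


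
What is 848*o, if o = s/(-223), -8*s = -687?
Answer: -72822/223 ≈ -326.56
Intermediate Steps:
s = 687/8 (s = -1/8*(-687) = 687/8 ≈ 85.875)
o = -687/1784 (o = (687/8)/(-223) = (687/8)*(-1/223) = -687/1784 ≈ -0.38509)
848*o = 848*(-687/1784) = -72822/223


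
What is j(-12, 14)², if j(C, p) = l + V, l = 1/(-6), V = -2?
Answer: 169/36 ≈ 4.6944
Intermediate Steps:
l = -⅙ ≈ -0.16667
j(C, p) = -13/6 (j(C, p) = -⅙ - 2 = -13/6)
j(-12, 14)² = (-13/6)² = 169/36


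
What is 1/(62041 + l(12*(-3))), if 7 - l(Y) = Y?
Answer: 1/62084 ≈ 1.6107e-5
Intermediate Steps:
l(Y) = 7 - Y
1/(62041 + l(12*(-3))) = 1/(62041 + (7 - 12*(-3))) = 1/(62041 + (7 - 1*(-36))) = 1/(62041 + (7 + 36)) = 1/(62041 + 43) = 1/62084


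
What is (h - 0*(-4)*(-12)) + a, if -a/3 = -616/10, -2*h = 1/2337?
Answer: 4318771/23370 ≈ 184.80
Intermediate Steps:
h = -1/4674 (h = -½/2337 = -½*1/2337 = -1/4674 ≈ -0.00021395)
a = 924/5 (a = -(-1848)/10 = -3*(-308/5) = 924/5 ≈ 184.80)
(h - 0*(-4)*(-12)) + a = (-1/4674 - 0*(-4)*(-12)) + 924/5 = (-1/4674 - 0*(-12)) + 924/5 = (-1/4674 - 1*0) + 924/5 = (-1/4674 + 0) + 924/5 = -1/4674 + 924/5 = 4318771/23370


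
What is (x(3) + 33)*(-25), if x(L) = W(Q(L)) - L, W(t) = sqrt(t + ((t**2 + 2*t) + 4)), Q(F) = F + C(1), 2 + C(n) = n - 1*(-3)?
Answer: -750 - 50*sqrt(11) ≈ -915.83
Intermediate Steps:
C(n) = 1 + n (C(n) = -2 + (n - 1*(-3)) = -2 + (n + 3) = -2 + (3 + n) = 1 + n)
Q(F) = 2 + F (Q(F) = F + (1 + 1) = F + 2 = 2 + F)
W(t) = sqrt(4 + t**2 + 3*t) (W(t) = sqrt(t + (4 + t**2 + 2*t)) = sqrt(4 + t**2 + 3*t))
x(L) = sqrt(10 + (2 + L)**2 + 3*L) - L (x(L) = sqrt(4 + (2 + L)**2 + 3*(2 + L)) - L = sqrt(4 + (2 + L)**2 + (6 + 3*L)) - L = sqrt(10 + (2 + L)**2 + 3*L) - L)
(x(3) + 33)*(-25) = ((sqrt(14 + 3**2 + 7*3) - 1*3) + 33)*(-25) = ((sqrt(14 + 9 + 21) - 3) + 33)*(-25) = ((sqrt(44) - 3) + 33)*(-25) = ((2*sqrt(11) - 3) + 33)*(-25) = ((-3 + 2*sqrt(11)) + 33)*(-25) = (30 + 2*sqrt(11))*(-25) = -750 - 50*sqrt(11)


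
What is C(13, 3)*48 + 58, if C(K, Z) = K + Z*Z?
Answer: 1114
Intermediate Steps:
C(K, Z) = K + Z²
C(13, 3)*48 + 58 = (13 + 3²)*48 + 58 = (13 + 9)*48 + 58 = 22*48 + 58 = 1056 + 58 = 1114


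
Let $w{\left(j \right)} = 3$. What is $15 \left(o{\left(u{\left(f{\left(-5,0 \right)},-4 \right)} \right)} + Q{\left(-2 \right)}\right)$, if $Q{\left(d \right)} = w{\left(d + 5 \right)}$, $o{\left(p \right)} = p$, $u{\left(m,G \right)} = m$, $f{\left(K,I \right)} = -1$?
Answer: $30$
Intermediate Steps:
$Q{\left(d \right)} = 3$
$15 \left(o{\left(u{\left(f{\left(-5,0 \right)},-4 \right)} \right)} + Q{\left(-2 \right)}\right) = 15 \left(-1 + 3\right) = 15 \cdot 2 = 30$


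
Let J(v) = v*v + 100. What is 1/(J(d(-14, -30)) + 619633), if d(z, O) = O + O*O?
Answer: 1/1376633 ≈ 7.2641e-7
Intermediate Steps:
d(z, O) = O + O²
J(v) = 100 + v² (J(v) = v² + 100 = 100 + v²)
1/(J(d(-14, -30)) + 619633) = 1/((100 + (-30*(1 - 30))²) + 619633) = 1/((100 + (-30*(-29))²) + 619633) = 1/((100 + 870²) + 619633) = 1/((100 + 756900) + 619633) = 1/(757000 + 619633) = 1/1376633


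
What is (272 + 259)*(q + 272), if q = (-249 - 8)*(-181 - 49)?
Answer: 31531842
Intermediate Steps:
q = 59110 (q = -257*(-230) = 59110)
(272 + 259)*(q + 272) = (272 + 259)*(59110 + 272) = 531*59382 = 31531842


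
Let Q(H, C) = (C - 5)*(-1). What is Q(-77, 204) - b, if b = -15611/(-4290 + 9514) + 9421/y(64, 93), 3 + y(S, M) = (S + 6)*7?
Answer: -547886259/2544088 ≈ -215.36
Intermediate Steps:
y(S, M) = 39 + 7*S (y(S, M) = -3 + (S + 6)*7 = -3 + (6 + S)*7 = -3 + (42 + 7*S) = 39 + 7*S)
Q(H, C) = 5 - C (Q(H, C) = (-5 + C)*(-1) = 5 - C)
b = 41612747/2544088 (b = -15611/(-4290 + 9514) + 9421/(39 + 7*64) = -15611/5224 + 9421/(39 + 448) = -15611*1/5224 + 9421/487 = -15611/5224 + 9421*(1/487) = -15611/5224 + 9421/487 = 41612747/2544088 ≈ 16.357)
Q(-77, 204) - b = (5 - 1*204) - 1*41612747/2544088 = (5 - 204) - 41612747/2544088 = -199 - 41612747/2544088 = -547886259/2544088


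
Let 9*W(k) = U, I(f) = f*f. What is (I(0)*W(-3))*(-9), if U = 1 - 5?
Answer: 0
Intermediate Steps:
I(f) = f²
U = -4
W(k) = -4/9 (W(k) = (⅑)*(-4) = -4/9)
(I(0)*W(-3))*(-9) = (0²*(-4/9))*(-9) = (0*(-4/9))*(-9) = 0*(-9) = 0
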